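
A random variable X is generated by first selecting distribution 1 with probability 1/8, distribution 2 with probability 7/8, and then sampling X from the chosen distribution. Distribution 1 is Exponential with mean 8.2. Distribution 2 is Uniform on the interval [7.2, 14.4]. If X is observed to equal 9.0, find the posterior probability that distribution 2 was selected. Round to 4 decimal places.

Likelihoods f(9.0 | ·): 1: 0.0406932; 2: 0.138889.
Posterior ∝ prior × likelihood. Numerator for 2: 0.875·0.138889 = 0.121528.
Normalizing constant: 0.125·0.0406932 + 0.875·0.138889 = 0.126614.
P(2 | observation) = 0.121528 / 0.126614 = 0.959826.

0.9598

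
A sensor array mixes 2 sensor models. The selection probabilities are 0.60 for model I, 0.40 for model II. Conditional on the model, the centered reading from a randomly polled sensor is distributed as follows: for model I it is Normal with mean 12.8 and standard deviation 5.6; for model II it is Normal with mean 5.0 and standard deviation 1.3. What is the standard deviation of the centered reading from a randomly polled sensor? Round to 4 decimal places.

Per component, I: μ=12.8, E[X²]=195.2; II: μ=5, E[X²]=26.69.
E[X] = 0.6·12.8 + 0.4·5 = 9.68.
E[X²] = 0.6·195.2 + 0.4·26.69 = 127.796.
Var(X) = E[X²] − (E[X])² = 127.796 − 93.7024 = 34.0936.
SD(X) = √34.0936 = 5.83897.

5.8390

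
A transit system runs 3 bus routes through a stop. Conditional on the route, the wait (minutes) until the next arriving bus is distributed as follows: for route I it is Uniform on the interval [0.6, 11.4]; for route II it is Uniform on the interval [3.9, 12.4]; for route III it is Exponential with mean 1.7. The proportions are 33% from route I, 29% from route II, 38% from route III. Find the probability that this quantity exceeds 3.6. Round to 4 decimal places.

0.5741

Conditional on each route, P(X > 3.6): I: 0.722222; II: 1; III: 0.120314.
By total probability, P(X > 3.6) = 0.33·0.722222 + 0.29·1 + 0.38·0.120314 = 0.574053.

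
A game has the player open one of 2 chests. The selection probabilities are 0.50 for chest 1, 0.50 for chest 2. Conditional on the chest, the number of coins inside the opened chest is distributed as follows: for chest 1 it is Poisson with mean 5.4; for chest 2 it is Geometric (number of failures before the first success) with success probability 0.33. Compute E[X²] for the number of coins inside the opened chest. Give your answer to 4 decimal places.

22.4173

For each component E[X²] = Var + (mean)², giving 1: 34.56; 2: 10.2746.
Overall E[X²] = 0.5·34.56 + 0.5·10.2746 = 22.4173.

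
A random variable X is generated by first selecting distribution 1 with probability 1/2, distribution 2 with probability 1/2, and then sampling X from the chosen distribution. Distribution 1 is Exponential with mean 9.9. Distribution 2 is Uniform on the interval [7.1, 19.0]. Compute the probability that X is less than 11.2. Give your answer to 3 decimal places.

0.511

Conditional on each component, P(X < 11.2): 1: 0.677391; 2: 0.344538.
By total probability, P(X < 11.2) = 0.5·0.677391 + 0.5·0.344538 = 0.510964.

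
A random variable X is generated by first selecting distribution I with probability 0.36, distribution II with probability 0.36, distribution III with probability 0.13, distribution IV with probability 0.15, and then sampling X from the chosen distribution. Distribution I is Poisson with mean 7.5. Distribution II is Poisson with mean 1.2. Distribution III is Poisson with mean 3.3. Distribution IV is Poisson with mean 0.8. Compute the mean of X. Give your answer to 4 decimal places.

Component means — I: 7.5; II: 1.2; III: 3.3; IV: 0.8.
E[X] = 0.36·7.5 + 0.36·1.2 + 0.13·3.3 + 0.15·0.8 = 3.681.

3.6810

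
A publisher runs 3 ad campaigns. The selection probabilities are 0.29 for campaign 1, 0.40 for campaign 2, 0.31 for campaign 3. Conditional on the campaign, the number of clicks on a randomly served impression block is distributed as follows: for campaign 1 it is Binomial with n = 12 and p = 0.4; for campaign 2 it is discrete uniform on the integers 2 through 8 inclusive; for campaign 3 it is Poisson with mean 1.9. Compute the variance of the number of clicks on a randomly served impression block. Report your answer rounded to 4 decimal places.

4.9765

Per component, 1: μ=4.8, E[X²]=25.92; 2: μ=5, E[X²]=29; 3: μ=1.9, E[X²]=5.51.
E[X] = 0.29·4.8 + 0.4·5 + 0.31·1.9 = 3.981.
E[X²] = 0.29·25.92 + 0.4·29 + 0.31·5.51 = 20.8249.
Var(X) = E[X²] − (E[X])² = 20.8249 − 15.8484 = 4.97654.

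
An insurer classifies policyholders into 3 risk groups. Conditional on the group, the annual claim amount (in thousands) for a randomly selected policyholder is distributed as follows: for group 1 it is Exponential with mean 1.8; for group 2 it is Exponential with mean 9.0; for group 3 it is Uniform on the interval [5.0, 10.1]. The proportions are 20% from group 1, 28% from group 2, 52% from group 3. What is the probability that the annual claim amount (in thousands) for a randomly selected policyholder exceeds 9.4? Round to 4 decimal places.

0.1710

Conditional on each group, P(X > 9.4): 1: 0.00539533; 2: 0.351887; 3: 0.137255.
By total probability, P(X > 9.4) = 0.2·0.00539533 + 0.28·0.351887 + 0.52·0.137255 = 0.17098.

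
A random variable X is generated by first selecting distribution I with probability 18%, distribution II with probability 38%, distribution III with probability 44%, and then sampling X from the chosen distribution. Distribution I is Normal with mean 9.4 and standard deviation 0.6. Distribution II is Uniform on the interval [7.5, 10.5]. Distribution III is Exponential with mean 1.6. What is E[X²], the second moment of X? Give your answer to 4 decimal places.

49.2874

For each component E[X²] = Var + (mean)², giving I: 88.72; II: 81.75; III: 5.12.
Overall E[X²] = 0.18·88.72 + 0.38·81.75 + 0.44·5.12 = 49.2874.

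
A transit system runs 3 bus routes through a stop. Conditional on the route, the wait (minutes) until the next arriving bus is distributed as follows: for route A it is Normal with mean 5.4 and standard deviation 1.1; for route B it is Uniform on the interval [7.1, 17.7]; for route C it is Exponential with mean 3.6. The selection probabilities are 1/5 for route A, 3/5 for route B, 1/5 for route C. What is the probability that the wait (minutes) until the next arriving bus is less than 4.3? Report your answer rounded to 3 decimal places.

Conditional on each route, P(X < 4.3): A: 0.158655; B: 0; C: 0.697128.
By total probability, P(X < 4.3) = 0.2·0.158655 + 0.6·0 + 0.2·0.697128 = 0.171157.

0.171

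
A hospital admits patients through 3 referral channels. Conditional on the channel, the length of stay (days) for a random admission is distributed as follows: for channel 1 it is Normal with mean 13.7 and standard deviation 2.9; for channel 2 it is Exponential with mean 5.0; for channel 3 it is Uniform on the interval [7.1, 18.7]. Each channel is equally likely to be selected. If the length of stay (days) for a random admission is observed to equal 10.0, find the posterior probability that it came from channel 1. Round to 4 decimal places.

Likelihoods f(10.0 | ·): 1: 0.0609585; 2: 0.0270671; 3: 0.0862069.
Posterior ∝ prior × likelihood. Numerator for 1: 0.333333·0.0609585 = 0.0203195.
Normalizing constant: 0.333333·0.0609585 + 0.333333·0.0270671 + 0.333333·0.0862069 = 0.0580775.
P(1 | observation) = 0.0203195 / 0.0580775 = 0.349869.

0.3499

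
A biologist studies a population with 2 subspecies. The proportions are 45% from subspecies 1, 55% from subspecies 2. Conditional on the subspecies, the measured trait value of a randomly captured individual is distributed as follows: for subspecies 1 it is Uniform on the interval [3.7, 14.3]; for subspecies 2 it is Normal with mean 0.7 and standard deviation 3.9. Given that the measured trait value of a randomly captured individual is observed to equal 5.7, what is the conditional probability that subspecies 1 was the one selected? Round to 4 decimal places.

0.6319

Likelihoods f(5.7 | ·): 1: 0.0943396; 2: 0.0449708.
Posterior ∝ prior × likelihood. Numerator for 1: 0.45·0.0943396 = 0.0424528.
Normalizing constant: 0.45·0.0943396 + 0.55·0.0449708 = 0.0671867.
P(1 | observation) = 0.0424528 / 0.0671867 = 0.631863.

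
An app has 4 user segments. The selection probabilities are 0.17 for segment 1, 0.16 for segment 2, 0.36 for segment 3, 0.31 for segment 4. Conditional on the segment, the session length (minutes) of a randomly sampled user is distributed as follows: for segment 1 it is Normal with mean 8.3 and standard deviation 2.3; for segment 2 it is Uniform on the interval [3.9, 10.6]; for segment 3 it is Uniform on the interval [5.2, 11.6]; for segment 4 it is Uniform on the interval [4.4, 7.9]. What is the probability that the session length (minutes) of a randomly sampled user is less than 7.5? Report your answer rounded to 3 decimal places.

Conditional on each segment, P(X < 7.5): 1: 0.363985; 2: 0.537313; 3: 0.359375; 4: 0.885714.
By total probability, P(X < 7.5) = 0.17·0.363985 + 0.16·0.537313 + 0.36·0.359375 + 0.31·0.885714 = 0.551794.

0.552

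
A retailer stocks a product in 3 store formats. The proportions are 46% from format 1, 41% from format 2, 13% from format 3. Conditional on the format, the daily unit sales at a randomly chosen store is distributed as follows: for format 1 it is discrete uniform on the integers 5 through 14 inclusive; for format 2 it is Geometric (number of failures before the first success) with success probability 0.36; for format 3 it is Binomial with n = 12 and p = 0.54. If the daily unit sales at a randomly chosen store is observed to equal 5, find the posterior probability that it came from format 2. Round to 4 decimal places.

0.1922

Likelihoods P(X=5 | ·): 1: 0.1; 2: 0.0386547; 3: 0.158489.
Posterior ∝ prior × likelihood. Numerator for 2: 0.41·0.0386547 = 0.0158484.
Normalizing constant: 0.46·0.1 + 0.41·0.0386547 + 0.13·0.158489 = 0.082452.
P(2 | observation) = 0.0158484 / 0.082452 = 0.192214.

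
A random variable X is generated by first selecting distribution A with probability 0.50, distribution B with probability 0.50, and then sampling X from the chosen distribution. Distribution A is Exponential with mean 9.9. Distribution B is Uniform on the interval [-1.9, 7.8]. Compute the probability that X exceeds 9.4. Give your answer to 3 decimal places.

0.193

Conditional on each component, P(X > 9.4): A: 0.386936; B: 0.
By total probability, P(X > 9.4) = 0.5·0.386936 + 0.5·0 = 0.193468.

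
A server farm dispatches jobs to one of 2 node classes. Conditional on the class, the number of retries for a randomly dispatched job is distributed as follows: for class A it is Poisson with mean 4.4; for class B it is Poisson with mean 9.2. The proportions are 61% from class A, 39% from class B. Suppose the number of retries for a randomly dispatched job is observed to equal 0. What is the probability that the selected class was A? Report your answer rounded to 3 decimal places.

Likelihoods P(X=0 | ·): A: 0.0122773; B: 0.000101039.
Posterior ∝ prior × likelihood. Numerator for A: 0.61·0.0122773 = 0.00748918.
Normalizing constant: 0.61·0.0122773 + 0.39·0.000101039 = 0.00752858.
P(A | observation) = 0.00748918 / 0.00752858 = 0.994766.

0.995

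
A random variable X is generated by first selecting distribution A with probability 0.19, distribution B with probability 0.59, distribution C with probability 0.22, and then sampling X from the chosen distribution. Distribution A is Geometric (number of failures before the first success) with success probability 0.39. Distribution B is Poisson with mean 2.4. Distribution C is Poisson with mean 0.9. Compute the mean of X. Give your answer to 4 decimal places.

Component means — A: 1.5641; B: 2.4; C: 0.9.
E[X] = 0.19·1.5641 + 0.59·2.4 + 0.22·0.9 = 1.91118.

1.9112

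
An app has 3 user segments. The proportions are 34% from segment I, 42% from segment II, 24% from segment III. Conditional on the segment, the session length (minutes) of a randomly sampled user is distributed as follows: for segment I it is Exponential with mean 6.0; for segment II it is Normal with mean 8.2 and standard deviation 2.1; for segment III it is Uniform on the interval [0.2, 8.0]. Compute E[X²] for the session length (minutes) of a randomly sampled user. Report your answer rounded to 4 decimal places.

For each component E[X²] = Var + (mean)², giving I: 72; II: 71.65; III: 21.88.
Overall E[X²] = 0.34·72 + 0.42·71.65 + 0.24·21.88 = 59.8242.

59.8242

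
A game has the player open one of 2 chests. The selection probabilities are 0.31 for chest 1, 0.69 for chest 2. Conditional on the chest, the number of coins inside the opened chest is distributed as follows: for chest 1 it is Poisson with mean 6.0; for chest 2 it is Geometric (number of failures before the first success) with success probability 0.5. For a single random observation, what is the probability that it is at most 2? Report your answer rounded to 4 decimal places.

0.6230

Conditional on each chest, P(X ≤ 2): 1: 0.0619688; 2: 0.875.
By total probability, P(X ≤ 2) = 0.31·0.0619688 + 0.69·0.875 = 0.62296.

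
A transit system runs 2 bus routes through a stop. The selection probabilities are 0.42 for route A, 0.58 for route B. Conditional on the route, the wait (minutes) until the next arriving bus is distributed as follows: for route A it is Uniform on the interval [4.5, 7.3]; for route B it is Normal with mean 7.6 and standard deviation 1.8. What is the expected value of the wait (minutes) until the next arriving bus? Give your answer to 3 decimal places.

6.886

Component means — A: 5.9; B: 7.6.
E[X] = 0.42·5.9 + 0.58·7.6 = 6.886.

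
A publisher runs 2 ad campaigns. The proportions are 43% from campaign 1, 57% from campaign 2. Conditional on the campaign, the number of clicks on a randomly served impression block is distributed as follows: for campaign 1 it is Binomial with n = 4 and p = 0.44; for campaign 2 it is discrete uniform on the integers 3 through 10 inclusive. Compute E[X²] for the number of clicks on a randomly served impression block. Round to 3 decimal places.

For each component E[X²] = Var + (mean)², giving 1: 4.0832; 2: 47.5.
Overall E[X²] = 0.43·4.0832 + 0.57·47.5 = 28.8308.

28.831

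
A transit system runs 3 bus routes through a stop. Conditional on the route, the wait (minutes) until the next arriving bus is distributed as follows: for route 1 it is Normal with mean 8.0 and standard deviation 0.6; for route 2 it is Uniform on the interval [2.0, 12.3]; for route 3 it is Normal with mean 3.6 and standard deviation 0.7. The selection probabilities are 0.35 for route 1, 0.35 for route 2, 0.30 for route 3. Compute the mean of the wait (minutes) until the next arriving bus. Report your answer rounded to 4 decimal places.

Component means — 1: 8; 2: 7.15; 3: 3.6.
E[X] = 0.35·8 + 0.35·7.15 + 0.3·3.6 = 6.3825.

6.3825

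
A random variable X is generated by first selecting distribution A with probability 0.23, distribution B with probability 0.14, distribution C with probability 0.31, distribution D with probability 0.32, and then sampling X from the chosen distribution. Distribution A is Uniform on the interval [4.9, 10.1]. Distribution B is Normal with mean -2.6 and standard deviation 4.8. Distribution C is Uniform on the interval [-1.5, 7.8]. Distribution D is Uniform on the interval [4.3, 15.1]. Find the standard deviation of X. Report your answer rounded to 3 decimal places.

Per component, A: μ=7.5, E[X²]=58.5033; B: μ=-2.6, E[X²]=29.8; C: μ=3.15, E[X²]=17.13; D: μ=9.7, E[X²]=103.81.
E[X] = 0.23·7.5 + 0.14·-2.6 + 0.31·3.15 + 0.32·9.7 = 5.4415.
E[X²] = 0.23·58.5033 + 0.14·29.8 + 0.31·17.13 + 0.32·103.81 = 56.1573.
Var(X) = E[X²] − (E[X])² = 56.1573 − 29.6099 = 26.5473.
SD(X) = √26.5473 = 5.15241.

5.152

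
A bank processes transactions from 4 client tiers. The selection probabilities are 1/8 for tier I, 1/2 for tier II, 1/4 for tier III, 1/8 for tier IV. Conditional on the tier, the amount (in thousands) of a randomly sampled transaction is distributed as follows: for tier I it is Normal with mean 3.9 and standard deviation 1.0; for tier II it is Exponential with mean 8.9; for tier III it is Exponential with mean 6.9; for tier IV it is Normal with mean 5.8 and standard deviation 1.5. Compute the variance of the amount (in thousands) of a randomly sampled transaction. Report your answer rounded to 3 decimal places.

Per component, I: μ=3.9, E[X²]=16.21; II: μ=8.9, E[X²]=158.42; III: μ=6.9, E[X²]=95.22; IV: μ=5.8, E[X²]=35.89.
E[X] = 0.125·3.9 + 0.5·8.9 + 0.25·6.9 + 0.125·5.8 = 7.3875.
E[X²] = 0.125·16.21 + 0.5·158.42 + 0.25·95.22 + 0.125·35.89 = 109.528.
Var(X) = E[X²] − (E[X])² = 109.528 − 54.5752 = 54.9523.

54.952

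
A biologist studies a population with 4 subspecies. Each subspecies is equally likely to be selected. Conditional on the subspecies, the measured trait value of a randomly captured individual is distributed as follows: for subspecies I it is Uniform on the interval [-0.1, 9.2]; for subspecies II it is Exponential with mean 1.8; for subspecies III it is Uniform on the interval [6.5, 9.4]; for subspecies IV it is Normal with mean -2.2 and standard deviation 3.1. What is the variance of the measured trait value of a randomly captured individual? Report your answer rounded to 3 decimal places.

19.035

Per component, I: μ=4.55, E[X²]=27.91; II: μ=1.8, E[X²]=6.48; III: μ=7.95, E[X²]=63.9033; IV: μ=-2.2, E[X²]=14.45.
E[X] = 0.25·4.55 + 0.25·1.8 + 0.25·7.95 + 0.25·-2.2 = 3.025.
E[X²] = 0.25·27.91 + 0.25·6.48 + 0.25·63.9033 + 0.25·14.45 = 28.1858.
Var(X) = E[X²] − (E[X])² = 28.1858 − 9.15062 = 19.0352.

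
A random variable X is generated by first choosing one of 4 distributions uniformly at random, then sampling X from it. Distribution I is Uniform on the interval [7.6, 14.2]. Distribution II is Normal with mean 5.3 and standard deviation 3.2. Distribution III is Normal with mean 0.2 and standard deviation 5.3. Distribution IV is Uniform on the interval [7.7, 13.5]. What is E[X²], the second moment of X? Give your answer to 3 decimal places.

For each component E[X²] = Var + (mean)², giving I: 122.44; II: 38.33; III: 28.13; IV: 115.163.
Overall E[X²] = 0.25·122.44 + 0.25·38.33 + 0.25·28.13 + 0.25·115.163 = 76.0158.

76.016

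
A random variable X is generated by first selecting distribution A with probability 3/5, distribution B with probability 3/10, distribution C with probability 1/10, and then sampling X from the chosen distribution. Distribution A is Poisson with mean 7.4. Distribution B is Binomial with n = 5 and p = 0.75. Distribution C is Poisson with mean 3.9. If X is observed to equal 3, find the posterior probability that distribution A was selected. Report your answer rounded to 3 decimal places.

0.200

Likelihoods P(X=3 | ·): A: 0.0412824; B: 0.263672; C: 0.200122.
Posterior ∝ prior × likelihood. Numerator for A: 0.6·0.0412824 = 0.0247694.
Normalizing constant: 0.6·0.0412824 + 0.3·0.263672 + 0.1·0.200122 = 0.123883.
P(A | observation) = 0.0247694 / 0.123883 = 0.199942.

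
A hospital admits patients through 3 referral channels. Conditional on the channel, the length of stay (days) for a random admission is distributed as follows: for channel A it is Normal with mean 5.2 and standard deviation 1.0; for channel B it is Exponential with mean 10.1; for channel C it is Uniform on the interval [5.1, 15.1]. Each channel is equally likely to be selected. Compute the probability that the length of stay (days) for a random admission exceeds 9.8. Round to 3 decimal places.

0.303

Conditional on each channel, P(X > 9.8): A: 2.11245e-06; B: 0.37897; C: 0.53.
By total probability, P(X > 9.8) = 0.333333·2.11245e-06 + 0.333333·0.37897 + 0.333333·0.53 = 0.302991.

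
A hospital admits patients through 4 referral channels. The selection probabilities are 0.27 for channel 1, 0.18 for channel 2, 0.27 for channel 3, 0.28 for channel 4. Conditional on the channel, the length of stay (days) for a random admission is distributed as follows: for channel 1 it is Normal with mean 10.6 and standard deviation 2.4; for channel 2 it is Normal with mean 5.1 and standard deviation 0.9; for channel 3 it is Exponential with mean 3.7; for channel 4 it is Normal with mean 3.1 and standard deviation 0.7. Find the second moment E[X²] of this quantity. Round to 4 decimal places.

46.9406

For each component E[X²] = Var + (mean)², giving 1: 118.12; 2: 26.82; 3: 27.38; 4: 10.1.
Overall E[X²] = 0.27·118.12 + 0.18·26.82 + 0.27·27.38 + 0.28·10.1 = 46.9406.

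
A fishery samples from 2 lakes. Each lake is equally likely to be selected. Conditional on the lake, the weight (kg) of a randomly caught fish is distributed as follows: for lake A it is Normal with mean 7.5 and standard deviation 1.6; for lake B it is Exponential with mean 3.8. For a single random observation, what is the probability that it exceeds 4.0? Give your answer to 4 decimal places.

0.6673

Conditional on each lake, P(X > 4.0): A: 0.985647; B: 0.349018.
By total probability, P(X > 4.0) = 0.5·0.985647 + 0.5·0.349018 = 0.667333.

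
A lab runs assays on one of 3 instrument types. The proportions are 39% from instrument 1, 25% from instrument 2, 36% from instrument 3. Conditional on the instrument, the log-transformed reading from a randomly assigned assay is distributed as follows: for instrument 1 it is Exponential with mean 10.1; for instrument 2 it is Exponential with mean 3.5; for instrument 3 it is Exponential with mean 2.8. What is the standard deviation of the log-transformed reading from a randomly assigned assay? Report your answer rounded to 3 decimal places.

7.579

Per component, 1: μ=10.1, E[X²]=204.02; 2: μ=3.5, E[X²]=24.5; 3: μ=2.8, E[X²]=15.68.
E[X] = 0.39·10.1 + 0.25·3.5 + 0.36·2.8 = 5.822.
E[X²] = 0.39·204.02 + 0.25·24.5 + 0.36·15.68 = 91.3376.
Var(X) = E[X²] − (E[X])² = 91.3376 − 33.8957 = 57.4419.
SD(X) = √57.4419 = 7.57904.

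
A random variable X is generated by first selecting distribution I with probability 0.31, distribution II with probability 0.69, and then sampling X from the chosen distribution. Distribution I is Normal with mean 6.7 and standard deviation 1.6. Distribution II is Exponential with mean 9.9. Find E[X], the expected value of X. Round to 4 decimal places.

Component means — I: 6.7; II: 9.9.
E[X] = 0.31·6.7 + 0.69·9.9 = 8.908.

8.9080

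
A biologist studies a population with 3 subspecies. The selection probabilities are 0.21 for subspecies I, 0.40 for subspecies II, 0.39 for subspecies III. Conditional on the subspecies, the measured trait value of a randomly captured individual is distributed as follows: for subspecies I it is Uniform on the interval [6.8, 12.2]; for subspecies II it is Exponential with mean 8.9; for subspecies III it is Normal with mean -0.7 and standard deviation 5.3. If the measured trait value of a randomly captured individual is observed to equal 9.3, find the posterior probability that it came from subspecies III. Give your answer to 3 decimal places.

Likelihoods f(9.3 | ·): I: 0.185185; II: 0.0395182; III: 0.0126938.
Posterior ∝ prior × likelihood. Numerator for III: 0.39·0.0126938 = 0.0049506.
Normalizing constant: 0.21·0.185185 + 0.4·0.0395182 + 0.39·0.0126938 = 0.0596467.
P(III | observation) = 0.0049506 / 0.0596467 = 0.0829986.

0.083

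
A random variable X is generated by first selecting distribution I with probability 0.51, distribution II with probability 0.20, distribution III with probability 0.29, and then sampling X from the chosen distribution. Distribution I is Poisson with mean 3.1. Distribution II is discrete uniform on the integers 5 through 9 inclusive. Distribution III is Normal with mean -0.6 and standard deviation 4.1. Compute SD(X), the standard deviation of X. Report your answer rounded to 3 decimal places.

Per component, I: μ=3.1, E[X²]=12.71; II: μ=7, E[X²]=51; III: μ=-0.6, E[X²]=17.17.
E[X] = 0.51·3.1 + 0.2·7 + 0.29·-0.6 = 2.807.
E[X²] = 0.51·12.71 + 0.2·51 + 0.29·17.17 = 21.6614.
Var(X) = E[X²] − (E[X])² = 21.6614 − 7.87925 = 13.7822.
SD(X) = √13.7822 = 3.71243.

3.712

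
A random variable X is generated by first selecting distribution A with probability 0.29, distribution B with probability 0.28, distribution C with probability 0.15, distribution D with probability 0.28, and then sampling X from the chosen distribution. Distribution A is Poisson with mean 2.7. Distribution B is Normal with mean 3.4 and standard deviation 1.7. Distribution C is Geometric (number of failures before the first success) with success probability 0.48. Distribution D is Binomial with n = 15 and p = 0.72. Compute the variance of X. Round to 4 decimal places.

Per component, A: μ=2.7, E[X²]=9.99; B: μ=3.4, E[X²]=14.45; C: μ=1.08333, E[X²]=3.43056; D: μ=10.8, E[X²]=119.664.
E[X] = 0.29·2.7 + 0.28·3.4 + 0.15·1.08333 + 0.28·10.8 = 4.9215.
E[X²] = 0.29·9.99 + 0.28·14.45 + 0.15·3.43056 + 0.28·119.664 = 40.9636.
Var(X) = E[X²] − (E[X])² = 40.9636 − 24.2212 = 16.7424.

16.7424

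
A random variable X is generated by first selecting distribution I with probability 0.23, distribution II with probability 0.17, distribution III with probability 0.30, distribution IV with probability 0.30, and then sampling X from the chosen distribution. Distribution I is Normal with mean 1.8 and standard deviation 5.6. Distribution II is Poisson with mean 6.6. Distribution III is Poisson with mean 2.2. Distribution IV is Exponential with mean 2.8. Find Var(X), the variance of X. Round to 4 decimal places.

14.0839

Per component, I: μ=1.8, E[X²]=34.6; II: μ=6.6, E[X²]=50.16; III: μ=2.2, E[X²]=7.04; IV: μ=2.8, E[X²]=15.68.
E[X] = 0.23·1.8 + 0.17·6.6 + 0.3·2.2 + 0.3·2.8 = 3.036.
E[X²] = 0.23·34.6 + 0.17·50.16 + 0.3·7.04 + 0.3·15.68 = 23.3012.
Var(X) = E[X²] − (E[X])² = 23.3012 − 9.2173 = 14.0839.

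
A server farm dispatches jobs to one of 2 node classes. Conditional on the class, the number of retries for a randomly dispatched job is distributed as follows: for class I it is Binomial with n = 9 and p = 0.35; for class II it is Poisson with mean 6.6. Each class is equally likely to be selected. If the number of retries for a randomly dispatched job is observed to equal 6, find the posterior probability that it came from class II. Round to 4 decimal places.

0.7864

Likelihoods P(X=6 | ·): I: 0.042406; II: 0.156166.
Posterior ∝ prior × likelihood. Numerator for II: 0.5·0.156166 = 0.0780832.
Normalizing constant: 0.5·0.042406 + 0.5·0.156166 = 0.0992862.
P(II | observation) = 0.0780832 / 0.0992862 = 0.786446.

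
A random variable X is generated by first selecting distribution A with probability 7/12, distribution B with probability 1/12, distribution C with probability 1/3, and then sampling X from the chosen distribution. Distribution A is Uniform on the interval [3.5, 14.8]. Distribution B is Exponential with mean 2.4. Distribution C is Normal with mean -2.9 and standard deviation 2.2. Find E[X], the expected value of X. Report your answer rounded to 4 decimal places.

Component means — A: 9.15; B: 2.4; C: -2.9.
E[X] = 0.583333·9.15 + 0.0833333·2.4 + 0.333333·-2.9 = 4.57083.

4.5708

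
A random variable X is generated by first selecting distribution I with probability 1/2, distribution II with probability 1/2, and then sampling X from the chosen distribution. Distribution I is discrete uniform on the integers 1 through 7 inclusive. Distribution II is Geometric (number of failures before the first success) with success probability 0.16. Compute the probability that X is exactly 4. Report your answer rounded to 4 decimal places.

0.1113

Conditional on each component, P(X = 4): I: 0.142857; II: 0.0796594.
By total probability, P(X = 4) = 0.5·0.142857 + 0.5·0.0796594 = 0.111258.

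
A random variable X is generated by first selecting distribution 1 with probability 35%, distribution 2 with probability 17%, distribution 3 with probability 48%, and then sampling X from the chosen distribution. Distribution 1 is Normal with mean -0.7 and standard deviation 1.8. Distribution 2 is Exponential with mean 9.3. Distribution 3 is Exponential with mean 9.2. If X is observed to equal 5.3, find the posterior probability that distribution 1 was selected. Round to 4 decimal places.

Likelihoods f(5.3 | ·): 1: 0.000856822; 2: 0.0608157; 3: 0.0610971.
Posterior ∝ prior × likelihood. Numerator for 1: 0.35·0.000856822 = 0.000299888.
Normalizing constant: 0.35·0.000856822 + 0.17·0.0608157 + 0.48·0.0610971 = 0.0399652.
P(1 | observation) = 0.000299888 / 0.0399652 = 0.00750372.

0.0075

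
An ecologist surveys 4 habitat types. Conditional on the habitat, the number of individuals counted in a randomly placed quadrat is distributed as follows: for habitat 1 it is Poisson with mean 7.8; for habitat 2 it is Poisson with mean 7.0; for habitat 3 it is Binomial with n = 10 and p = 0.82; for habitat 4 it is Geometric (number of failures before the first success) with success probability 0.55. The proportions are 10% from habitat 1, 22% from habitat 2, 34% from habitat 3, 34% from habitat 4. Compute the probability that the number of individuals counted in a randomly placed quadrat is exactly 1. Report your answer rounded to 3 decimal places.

Conditional on each habitat, P(X = 1): 1: 0.00319593; 2: 0.00638317; 3: 1.62655e-06; 4: 0.2475.
By total probability, P(X = 1) = 0.1·0.00319593 + 0.22·0.00638317 + 0.34·1.62655e-06 + 0.34·0.2475 = 0.0858744.

0.086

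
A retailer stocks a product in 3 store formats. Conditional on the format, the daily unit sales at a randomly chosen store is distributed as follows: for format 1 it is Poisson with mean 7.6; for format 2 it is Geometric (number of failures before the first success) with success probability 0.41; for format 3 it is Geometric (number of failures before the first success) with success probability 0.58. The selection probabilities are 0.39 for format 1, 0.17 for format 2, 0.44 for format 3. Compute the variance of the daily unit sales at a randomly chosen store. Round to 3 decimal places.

Per component, 1: μ=7.6, E[X²]=65.36; 2: μ=1.43902, E[X²]=5.58061; 3: μ=0.724138, E[X²]=1.77289.
E[X] = 0.39·7.6 + 0.17·1.43902 + 0.44·0.724138 = 3.52725.
E[X²] = 0.39·65.36 + 0.17·5.58061 + 0.44·1.77289 = 27.2192.
Var(X) = E[X²] − (E[X])² = 27.2192 − 12.4415 = 14.7776.

14.778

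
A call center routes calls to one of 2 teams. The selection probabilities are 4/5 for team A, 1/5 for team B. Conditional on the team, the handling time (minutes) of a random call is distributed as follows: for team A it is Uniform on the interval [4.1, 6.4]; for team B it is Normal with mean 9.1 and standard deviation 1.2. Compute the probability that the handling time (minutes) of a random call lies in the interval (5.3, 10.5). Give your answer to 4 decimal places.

0.5581

Conditional on each team, P(5.3 < X < 10.5): A: 0.478261; B: 0.877557.
By total probability, P(5.3 < X < 10.5) = 0.8·0.478261 + 0.2·0.877557 = 0.55812.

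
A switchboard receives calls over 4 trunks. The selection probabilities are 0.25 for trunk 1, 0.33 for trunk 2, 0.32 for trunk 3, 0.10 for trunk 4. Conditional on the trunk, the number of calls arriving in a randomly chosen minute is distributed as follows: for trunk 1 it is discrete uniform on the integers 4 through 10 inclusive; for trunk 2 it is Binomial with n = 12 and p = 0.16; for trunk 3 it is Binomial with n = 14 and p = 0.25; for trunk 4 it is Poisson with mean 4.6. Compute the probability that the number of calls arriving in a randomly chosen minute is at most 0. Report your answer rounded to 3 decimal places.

Conditional on each trunk, P(X ≤ 0): 1: 0; 2: 0.12341; 3: 0.0178179; 4: 0.0100518.
By total probability, P(X ≤ 0) = 0.25·0 + 0.33·0.12341 + 0.32·0.0178179 + 0.1·0.0100518 = 0.0474323.

0.047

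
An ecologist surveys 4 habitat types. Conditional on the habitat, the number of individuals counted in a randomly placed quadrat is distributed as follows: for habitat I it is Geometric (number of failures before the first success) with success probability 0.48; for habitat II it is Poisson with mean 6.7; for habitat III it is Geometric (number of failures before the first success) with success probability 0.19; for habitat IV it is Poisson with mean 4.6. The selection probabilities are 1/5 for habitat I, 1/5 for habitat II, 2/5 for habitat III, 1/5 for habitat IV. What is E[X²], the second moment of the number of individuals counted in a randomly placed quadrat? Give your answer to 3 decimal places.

32.401

For each component E[X²] = Var + (mean)², giving I: 3.43056; II: 51.59; III: 40.6122; IV: 25.76.
Overall E[X²] = 0.2·3.43056 + 0.2·51.59 + 0.4·40.6122 + 0.2·25.76 = 32.401.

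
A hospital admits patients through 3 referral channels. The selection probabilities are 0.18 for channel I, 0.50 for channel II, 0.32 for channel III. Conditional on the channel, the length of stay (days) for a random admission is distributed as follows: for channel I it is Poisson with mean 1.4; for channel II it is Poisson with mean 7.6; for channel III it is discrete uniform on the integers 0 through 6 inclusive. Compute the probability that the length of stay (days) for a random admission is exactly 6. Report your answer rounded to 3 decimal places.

0.113

Conditional on each channel, P(X = 6): I: 0.00257883; II: 0.13394; III: 0.142857.
By total probability, P(X = 6) = 0.18·0.00257883 + 0.5·0.13394 + 0.32·0.142857 = 0.113149.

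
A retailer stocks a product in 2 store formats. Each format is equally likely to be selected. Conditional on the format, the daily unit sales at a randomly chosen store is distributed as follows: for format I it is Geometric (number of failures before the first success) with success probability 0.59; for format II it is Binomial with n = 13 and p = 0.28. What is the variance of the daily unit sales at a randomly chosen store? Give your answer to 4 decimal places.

Per component, I: μ=0.694915, E[X²]=1.66073; II: μ=3.64, E[X²]=15.8704.
E[X] = 0.5·0.694915 + 0.5·3.64 = 2.16746.
E[X²] = 0.5·1.66073 + 0.5·15.8704 = 8.76556.
Var(X) = E[X²] − (E[X])² = 8.76556 − 4.69787 = 4.06769.

4.0677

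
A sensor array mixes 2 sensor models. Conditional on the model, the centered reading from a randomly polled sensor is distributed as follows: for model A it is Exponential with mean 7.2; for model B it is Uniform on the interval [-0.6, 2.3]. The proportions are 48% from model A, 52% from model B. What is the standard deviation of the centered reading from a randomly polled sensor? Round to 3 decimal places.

Per component, A: μ=7.2, E[X²]=103.68; B: μ=0.85, E[X²]=1.42333.
E[X] = 0.48·7.2 + 0.52·0.85 = 3.898.
E[X²] = 0.48·103.68 + 0.52·1.42333 = 50.5065.
Var(X) = E[X²] − (E[X])² = 50.5065 − 15.1944 = 35.3121.
SD(X) = √35.3121 = 5.9424.

5.942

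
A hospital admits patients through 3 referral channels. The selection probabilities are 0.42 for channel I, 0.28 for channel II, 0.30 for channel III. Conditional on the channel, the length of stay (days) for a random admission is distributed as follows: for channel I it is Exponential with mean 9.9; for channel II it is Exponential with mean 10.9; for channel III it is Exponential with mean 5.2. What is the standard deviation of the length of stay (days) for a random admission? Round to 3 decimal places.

9.390

Per component, I: μ=9.9, E[X²]=196.02; II: μ=10.9, E[X²]=237.62; III: μ=5.2, E[X²]=54.08.
E[X] = 0.42·9.9 + 0.28·10.9 + 0.3·5.2 = 8.77.
E[X²] = 0.42·196.02 + 0.28·237.62 + 0.3·54.08 = 165.086.
Var(X) = E[X²] − (E[X])² = 165.086 − 76.9129 = 88.1731.
SD(X) = √88.1731 = 9.39005.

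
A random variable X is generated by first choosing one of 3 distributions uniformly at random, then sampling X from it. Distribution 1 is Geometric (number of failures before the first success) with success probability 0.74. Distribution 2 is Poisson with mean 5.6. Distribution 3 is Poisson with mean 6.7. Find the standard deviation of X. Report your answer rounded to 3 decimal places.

3.454

Per component, 1: μ=0.351351, E[X²]=0.598247; 2: μ=5.6, E[X²]=36.96; 3: μ=6.7, E[X²]=51.59.
E[X] = 0.333333·0.351351 + 0.333333·5.6 + 0.333333·6.7 = 4.21712.
E[X²] = 0.333333·0.598247 + 0.333333·36.96 + 0.333333·51.59 = 29.7161.
Var(X) = E[X²] − (E[X])² = 29.7161 − 17.7841 = 11.932.
SD(X) = √11.932 = 3.45427.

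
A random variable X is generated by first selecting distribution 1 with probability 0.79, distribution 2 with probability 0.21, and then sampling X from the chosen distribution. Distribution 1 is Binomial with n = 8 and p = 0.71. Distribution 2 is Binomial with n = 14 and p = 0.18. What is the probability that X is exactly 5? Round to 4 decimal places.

0.2080

Conditional on each component, P(X = 5): 1: 0.246419; 2: 0.0634091.
By total probability, P(X = 5) = 0.79·0.246419 + 0.21·0.0634091 = 0.207987.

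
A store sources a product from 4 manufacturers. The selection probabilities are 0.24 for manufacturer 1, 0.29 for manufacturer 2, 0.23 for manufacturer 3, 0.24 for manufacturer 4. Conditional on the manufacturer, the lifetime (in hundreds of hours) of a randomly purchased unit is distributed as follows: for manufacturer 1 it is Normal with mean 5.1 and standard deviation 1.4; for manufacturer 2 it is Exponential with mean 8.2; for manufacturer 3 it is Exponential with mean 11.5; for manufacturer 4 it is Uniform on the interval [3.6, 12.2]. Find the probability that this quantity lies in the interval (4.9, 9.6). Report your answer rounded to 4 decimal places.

0.3846

Conditional on each manufacturer, P(4.9 < X < 9.6): 1: 0.556145; 2: 0.240012; 3: 0.219091; 4: 0.546512.
By total probability, P(4.9 < X < 9.6) = 0.24·0.556145 + 0.29·0.240012 + 0.23·0.219091 + 0.24·0.546512 = 0.384632.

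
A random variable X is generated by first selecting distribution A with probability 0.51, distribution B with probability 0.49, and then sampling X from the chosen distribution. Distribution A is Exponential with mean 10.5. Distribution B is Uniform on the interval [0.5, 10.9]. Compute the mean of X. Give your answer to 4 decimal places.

8.1480

Component means — A: 10.5; B: 5.7.
E[X] = 0.51·10.5 + 0.49·5.7 = 8.148.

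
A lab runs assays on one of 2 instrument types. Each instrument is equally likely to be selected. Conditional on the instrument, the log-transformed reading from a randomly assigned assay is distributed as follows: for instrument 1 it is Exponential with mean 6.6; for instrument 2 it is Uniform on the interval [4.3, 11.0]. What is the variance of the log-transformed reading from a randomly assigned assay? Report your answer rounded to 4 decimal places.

Per component, 1: μ=6.6, E[X²]=87.12; 2: μ=7.65, E[X²]=62.2633.
E[X] = 0.5·6.6 + 0.5·7.65 = 7.125.
E[X²] = 0.5·87.12 + 0.5·62.2633 = 74.6917.
Var(X) = E[X²] − (E[X])² = 74.6917 − 50.7656 = 23.926.

23.9260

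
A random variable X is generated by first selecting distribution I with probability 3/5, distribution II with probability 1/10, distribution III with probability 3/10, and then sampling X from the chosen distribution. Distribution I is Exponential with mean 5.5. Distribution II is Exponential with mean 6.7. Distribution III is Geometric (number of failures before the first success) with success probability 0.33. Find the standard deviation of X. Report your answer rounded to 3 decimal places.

Per component, I: μ=5.5, E[X²]=60.5; II: μ=6.7, E[X²]=89.78; III: μ=2.0303, E[X²]=10.2746.
E[X] = 0.6·5.5 + 0.1·6.7 + 0.3·2.0303 = 4.57909.
E[X²] = 0.6·60.5 + 0.1·89.78 + 0.3·10.2746 = 48.3604.
Var(X) = E[X²] − (E[X])² = 48.3604 − 20.9681 = 27.3923.
SD(X) = √27.3923 = 5.23376.

5.234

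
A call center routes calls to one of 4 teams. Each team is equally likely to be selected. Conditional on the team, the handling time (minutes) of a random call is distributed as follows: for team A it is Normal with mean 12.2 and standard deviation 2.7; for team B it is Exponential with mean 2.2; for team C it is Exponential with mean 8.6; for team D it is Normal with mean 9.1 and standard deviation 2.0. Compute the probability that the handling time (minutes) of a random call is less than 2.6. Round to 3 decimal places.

0.239

Conditional on each team, P(X < 2.6): A: 0.000188591; B: 0.693279; C: 0.260903; D: 0.000577025.
By total probability, P(X < 2.6) = 0.25·0.000188591 + 0.25·0.693279 + 0.25·0.260903 + 0.25·0.000577025 = 0.238737.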